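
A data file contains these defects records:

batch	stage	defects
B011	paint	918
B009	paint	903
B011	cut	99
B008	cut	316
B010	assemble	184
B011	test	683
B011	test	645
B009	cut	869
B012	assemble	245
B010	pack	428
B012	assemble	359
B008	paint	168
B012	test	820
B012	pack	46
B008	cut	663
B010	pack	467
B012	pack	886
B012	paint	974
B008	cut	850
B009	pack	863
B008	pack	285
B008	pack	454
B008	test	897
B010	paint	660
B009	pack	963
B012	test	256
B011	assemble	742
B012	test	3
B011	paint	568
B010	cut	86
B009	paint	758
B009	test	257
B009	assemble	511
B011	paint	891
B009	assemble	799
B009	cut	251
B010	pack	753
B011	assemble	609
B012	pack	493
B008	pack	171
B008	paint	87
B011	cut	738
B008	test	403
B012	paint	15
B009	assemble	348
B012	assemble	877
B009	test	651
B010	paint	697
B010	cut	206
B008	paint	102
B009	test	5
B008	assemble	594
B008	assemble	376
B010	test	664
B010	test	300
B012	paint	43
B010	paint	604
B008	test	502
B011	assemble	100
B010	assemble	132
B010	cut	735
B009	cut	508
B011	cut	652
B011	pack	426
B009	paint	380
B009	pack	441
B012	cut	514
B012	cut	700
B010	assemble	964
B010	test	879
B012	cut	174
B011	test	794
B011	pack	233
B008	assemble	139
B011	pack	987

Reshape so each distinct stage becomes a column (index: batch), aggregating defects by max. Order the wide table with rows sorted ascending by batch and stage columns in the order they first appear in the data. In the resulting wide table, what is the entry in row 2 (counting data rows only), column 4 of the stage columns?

With rows sorted ascending by batch, row 2 is batch=B009. stage columns in first-appearance order: paint, cut, assemble, test, pack; column 4 is test.
Long rows with batch=B009, stage=test: max(257, 651, 5) = 651.

651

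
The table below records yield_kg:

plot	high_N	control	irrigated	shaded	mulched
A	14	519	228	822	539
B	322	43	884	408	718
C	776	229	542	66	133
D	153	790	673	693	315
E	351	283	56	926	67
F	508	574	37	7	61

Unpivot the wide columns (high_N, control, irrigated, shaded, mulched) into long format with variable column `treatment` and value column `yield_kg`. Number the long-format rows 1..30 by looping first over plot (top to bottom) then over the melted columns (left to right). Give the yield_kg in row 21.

351

30 rows total (6 × 5). Row 21: index ⌊(21-1)/5⌋ = 4 into plot → E; (21-1) mod 5 = 0 into the melted columns → high_N.
So row 21 is (E, high_N, 351); yield_kg = 351.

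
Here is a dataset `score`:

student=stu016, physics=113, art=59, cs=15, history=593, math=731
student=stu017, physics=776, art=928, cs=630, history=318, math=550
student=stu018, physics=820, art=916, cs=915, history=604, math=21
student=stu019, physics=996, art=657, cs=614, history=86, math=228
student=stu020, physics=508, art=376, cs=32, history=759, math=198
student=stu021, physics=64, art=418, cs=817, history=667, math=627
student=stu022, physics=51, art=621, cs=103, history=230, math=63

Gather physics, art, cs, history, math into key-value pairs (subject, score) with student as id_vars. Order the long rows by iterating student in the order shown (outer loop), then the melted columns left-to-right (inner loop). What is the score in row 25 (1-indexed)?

198

35 rows total (7 × 5). Row 25: index ⌊(25-1)/5⌋ = 4 into student → stu020; (25-1) mod 5 = 4 into the melted columns → math.
So row 25 is (stu020, math, 198); score = 198.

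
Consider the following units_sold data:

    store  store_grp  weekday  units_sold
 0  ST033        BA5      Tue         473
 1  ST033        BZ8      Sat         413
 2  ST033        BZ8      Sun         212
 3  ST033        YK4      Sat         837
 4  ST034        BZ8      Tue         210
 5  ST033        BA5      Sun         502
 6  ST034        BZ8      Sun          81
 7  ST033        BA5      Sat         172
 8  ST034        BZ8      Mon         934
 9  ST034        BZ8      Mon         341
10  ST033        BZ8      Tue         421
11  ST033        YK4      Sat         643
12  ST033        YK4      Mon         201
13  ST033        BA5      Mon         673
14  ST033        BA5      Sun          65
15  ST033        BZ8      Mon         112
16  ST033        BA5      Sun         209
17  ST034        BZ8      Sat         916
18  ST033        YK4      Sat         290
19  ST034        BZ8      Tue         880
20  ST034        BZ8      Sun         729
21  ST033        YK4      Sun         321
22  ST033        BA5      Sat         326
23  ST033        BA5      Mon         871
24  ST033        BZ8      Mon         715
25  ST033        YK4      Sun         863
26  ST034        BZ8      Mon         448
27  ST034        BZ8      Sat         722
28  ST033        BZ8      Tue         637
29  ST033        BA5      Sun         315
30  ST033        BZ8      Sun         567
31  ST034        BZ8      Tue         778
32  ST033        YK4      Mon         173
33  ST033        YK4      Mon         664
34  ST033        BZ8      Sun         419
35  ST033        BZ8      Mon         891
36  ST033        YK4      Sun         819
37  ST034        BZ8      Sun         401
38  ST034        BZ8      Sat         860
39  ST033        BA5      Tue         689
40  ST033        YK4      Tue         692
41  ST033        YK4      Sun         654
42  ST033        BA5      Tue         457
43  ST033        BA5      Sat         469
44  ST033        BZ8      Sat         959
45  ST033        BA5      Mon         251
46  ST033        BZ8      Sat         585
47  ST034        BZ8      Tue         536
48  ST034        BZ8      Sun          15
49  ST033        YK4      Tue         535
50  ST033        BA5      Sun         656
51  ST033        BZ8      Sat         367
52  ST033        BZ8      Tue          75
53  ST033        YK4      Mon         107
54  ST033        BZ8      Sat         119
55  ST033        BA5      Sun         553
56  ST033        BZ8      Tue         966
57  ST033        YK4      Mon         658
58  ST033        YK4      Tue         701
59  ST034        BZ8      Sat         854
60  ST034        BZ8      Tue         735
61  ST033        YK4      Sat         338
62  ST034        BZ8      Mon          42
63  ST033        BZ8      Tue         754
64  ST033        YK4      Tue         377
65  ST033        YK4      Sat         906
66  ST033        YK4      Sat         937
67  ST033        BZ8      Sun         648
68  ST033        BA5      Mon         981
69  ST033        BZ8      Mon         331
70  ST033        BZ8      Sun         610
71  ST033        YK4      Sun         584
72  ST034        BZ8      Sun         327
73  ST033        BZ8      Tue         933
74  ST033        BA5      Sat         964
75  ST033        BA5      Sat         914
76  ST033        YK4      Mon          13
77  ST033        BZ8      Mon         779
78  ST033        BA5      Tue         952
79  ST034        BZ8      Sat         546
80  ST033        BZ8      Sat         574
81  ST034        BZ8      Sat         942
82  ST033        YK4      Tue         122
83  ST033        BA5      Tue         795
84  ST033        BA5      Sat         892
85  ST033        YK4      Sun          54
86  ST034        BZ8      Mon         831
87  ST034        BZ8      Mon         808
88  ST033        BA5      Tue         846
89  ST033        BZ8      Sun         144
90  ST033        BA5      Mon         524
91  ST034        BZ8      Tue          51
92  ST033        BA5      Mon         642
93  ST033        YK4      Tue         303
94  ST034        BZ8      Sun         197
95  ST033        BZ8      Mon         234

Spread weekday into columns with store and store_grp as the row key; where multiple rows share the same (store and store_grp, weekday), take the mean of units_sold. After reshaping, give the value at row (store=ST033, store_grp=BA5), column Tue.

702

Rows with store=ST033, store_grp=BA5 and weekday=Tue: units_sold values are 473, 689, 457, 952, 795, 846.
(473 + 689 + 457 + 952 + 795 + 846) / 6 = 702.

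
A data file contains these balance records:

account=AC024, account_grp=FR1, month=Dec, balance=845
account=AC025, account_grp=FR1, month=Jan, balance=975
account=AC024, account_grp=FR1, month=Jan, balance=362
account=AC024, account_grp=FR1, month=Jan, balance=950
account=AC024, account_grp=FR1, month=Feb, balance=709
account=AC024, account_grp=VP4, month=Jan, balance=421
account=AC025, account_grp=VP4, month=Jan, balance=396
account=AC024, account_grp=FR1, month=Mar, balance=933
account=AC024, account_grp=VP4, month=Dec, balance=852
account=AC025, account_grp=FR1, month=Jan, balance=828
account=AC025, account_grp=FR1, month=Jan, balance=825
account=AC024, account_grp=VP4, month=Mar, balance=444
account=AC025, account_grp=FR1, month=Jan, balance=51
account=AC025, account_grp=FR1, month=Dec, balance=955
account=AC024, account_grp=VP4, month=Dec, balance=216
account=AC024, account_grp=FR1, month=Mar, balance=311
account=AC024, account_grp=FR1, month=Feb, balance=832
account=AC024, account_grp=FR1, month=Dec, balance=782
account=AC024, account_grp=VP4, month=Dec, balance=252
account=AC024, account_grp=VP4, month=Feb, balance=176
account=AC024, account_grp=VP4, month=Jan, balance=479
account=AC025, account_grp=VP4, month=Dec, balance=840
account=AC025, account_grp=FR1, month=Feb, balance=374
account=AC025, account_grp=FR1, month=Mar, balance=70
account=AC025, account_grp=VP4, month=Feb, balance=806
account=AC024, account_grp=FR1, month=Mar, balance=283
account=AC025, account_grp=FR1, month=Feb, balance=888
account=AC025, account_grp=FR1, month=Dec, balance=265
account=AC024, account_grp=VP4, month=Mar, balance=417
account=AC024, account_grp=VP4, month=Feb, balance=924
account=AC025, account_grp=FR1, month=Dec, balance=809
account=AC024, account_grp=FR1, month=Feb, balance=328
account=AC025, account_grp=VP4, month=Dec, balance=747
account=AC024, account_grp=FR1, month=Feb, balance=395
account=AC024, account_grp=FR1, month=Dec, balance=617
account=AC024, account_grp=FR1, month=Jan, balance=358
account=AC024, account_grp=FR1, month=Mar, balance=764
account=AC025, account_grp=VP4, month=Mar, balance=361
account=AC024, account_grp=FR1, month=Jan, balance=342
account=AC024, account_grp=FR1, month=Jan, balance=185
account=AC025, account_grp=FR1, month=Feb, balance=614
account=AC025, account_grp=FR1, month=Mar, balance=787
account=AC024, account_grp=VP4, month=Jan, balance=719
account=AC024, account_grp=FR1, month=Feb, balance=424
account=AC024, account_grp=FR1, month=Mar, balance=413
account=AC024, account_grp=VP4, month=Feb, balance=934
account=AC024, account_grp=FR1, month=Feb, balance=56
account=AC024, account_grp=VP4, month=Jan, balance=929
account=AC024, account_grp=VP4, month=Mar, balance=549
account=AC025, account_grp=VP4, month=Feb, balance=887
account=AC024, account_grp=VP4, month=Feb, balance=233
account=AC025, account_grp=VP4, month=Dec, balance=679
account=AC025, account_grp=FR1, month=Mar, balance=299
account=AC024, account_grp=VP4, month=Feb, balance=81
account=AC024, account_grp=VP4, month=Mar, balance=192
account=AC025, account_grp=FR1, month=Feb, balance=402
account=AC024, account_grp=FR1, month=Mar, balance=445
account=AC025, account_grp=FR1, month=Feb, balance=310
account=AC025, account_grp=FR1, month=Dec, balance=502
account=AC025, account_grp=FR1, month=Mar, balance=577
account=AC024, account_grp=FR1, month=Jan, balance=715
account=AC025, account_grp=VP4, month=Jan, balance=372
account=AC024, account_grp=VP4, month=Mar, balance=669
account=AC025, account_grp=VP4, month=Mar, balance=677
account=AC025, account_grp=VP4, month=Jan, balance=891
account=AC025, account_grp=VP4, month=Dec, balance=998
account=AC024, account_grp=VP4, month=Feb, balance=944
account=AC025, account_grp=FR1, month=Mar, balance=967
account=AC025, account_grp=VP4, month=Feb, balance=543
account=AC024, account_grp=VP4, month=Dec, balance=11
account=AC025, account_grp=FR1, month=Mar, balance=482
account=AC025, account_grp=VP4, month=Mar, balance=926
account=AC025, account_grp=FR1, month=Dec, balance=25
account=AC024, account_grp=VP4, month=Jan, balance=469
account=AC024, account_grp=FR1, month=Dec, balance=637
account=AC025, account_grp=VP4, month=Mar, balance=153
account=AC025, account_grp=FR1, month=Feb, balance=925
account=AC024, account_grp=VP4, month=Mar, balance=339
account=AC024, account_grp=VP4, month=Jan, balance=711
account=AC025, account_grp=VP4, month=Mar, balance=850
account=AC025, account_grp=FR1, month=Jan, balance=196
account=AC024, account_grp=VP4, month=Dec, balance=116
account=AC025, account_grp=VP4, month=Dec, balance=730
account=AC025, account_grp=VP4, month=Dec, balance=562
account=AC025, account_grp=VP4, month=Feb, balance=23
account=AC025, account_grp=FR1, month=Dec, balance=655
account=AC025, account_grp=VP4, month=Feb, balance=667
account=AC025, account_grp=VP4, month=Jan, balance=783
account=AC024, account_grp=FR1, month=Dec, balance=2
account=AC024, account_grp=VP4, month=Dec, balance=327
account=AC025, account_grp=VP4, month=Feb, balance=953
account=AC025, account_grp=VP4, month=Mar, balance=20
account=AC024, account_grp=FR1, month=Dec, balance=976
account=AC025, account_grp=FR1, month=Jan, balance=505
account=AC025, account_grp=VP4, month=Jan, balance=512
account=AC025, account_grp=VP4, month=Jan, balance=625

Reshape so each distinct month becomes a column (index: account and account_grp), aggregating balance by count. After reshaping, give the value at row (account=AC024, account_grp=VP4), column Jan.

Rows with account=AC024, account_grp=VP4 and month=Jan: balance values are 421, 479, 719, 929, 469, 711.
6 rows match — count = 6.

6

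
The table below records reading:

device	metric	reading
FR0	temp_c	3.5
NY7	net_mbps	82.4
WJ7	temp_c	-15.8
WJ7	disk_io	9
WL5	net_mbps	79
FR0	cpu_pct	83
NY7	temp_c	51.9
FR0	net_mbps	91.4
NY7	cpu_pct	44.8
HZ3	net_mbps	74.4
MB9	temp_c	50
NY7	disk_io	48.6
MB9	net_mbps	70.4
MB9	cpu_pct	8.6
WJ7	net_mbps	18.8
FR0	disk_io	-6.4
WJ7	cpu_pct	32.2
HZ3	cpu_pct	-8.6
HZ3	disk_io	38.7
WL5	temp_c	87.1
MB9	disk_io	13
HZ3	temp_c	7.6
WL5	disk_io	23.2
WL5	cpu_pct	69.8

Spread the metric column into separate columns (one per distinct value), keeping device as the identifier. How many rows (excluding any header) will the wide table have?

6

6 distinct device values → 6 rows.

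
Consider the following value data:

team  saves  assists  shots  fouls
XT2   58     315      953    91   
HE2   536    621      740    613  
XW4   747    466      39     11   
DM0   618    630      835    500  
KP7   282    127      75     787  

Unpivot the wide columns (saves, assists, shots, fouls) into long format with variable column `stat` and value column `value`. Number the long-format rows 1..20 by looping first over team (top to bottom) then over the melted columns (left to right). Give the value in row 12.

11

20 rows total (5 × 4). Row 12: index ⌊(12-1)/4⌋ = 2 into team → XW4; (12-1) mod 4 = 3 into the melted columns → fouls.
So row 12 is (XW4, fouls, 11); value = 11.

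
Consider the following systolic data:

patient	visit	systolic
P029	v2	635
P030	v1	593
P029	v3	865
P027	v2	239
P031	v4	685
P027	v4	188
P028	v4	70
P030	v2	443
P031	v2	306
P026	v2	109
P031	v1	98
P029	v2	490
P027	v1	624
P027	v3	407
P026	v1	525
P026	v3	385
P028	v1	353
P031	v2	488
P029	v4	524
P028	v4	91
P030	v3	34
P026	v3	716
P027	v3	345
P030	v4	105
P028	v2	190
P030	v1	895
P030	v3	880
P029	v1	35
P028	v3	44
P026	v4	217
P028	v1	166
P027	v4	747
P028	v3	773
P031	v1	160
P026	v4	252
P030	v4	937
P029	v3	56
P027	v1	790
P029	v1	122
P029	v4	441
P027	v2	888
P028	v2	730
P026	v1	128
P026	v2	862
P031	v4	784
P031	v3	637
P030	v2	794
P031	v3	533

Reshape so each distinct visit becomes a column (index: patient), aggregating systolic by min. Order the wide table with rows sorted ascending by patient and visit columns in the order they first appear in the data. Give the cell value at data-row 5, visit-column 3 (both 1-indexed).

With rows sorted ascending by patient, row 5 is patient=P030. visit columns in first-appearance order: v2, v1, v3, v4; column 3 is v3.
Long rows with patient=P030, visit=v3: min(34, 880) = 34.

34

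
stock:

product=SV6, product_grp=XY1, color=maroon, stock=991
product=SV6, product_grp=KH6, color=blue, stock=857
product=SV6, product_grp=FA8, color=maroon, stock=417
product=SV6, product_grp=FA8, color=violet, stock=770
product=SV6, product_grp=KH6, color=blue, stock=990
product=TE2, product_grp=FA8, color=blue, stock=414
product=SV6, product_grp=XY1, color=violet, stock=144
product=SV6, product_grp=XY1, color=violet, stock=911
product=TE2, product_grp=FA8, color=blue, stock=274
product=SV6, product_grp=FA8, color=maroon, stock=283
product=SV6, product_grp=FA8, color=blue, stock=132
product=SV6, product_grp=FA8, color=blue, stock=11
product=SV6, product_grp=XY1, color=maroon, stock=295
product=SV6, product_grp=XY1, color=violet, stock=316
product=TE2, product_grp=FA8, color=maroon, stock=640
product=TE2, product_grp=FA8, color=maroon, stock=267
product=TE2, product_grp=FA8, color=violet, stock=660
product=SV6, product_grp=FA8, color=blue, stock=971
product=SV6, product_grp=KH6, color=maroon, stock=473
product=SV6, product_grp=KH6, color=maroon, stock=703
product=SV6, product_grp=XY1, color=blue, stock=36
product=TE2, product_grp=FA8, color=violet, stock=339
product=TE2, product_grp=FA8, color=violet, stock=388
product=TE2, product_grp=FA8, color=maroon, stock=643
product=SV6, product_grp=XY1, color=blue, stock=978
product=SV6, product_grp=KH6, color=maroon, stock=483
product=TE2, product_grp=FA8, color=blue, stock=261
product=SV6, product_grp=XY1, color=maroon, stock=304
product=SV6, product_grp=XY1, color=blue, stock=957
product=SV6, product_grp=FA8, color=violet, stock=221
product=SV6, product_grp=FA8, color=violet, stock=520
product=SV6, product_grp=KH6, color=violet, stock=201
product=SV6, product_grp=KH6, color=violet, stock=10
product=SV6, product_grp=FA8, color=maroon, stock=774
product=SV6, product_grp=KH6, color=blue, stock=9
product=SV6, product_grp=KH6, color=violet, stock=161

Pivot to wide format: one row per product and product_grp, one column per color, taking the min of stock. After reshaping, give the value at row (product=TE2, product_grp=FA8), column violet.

339

Rows with product=TE2, product_grp=FA8 and color=violet: stock values are 660, 339, 388.
min(660, 339, 388) = 339.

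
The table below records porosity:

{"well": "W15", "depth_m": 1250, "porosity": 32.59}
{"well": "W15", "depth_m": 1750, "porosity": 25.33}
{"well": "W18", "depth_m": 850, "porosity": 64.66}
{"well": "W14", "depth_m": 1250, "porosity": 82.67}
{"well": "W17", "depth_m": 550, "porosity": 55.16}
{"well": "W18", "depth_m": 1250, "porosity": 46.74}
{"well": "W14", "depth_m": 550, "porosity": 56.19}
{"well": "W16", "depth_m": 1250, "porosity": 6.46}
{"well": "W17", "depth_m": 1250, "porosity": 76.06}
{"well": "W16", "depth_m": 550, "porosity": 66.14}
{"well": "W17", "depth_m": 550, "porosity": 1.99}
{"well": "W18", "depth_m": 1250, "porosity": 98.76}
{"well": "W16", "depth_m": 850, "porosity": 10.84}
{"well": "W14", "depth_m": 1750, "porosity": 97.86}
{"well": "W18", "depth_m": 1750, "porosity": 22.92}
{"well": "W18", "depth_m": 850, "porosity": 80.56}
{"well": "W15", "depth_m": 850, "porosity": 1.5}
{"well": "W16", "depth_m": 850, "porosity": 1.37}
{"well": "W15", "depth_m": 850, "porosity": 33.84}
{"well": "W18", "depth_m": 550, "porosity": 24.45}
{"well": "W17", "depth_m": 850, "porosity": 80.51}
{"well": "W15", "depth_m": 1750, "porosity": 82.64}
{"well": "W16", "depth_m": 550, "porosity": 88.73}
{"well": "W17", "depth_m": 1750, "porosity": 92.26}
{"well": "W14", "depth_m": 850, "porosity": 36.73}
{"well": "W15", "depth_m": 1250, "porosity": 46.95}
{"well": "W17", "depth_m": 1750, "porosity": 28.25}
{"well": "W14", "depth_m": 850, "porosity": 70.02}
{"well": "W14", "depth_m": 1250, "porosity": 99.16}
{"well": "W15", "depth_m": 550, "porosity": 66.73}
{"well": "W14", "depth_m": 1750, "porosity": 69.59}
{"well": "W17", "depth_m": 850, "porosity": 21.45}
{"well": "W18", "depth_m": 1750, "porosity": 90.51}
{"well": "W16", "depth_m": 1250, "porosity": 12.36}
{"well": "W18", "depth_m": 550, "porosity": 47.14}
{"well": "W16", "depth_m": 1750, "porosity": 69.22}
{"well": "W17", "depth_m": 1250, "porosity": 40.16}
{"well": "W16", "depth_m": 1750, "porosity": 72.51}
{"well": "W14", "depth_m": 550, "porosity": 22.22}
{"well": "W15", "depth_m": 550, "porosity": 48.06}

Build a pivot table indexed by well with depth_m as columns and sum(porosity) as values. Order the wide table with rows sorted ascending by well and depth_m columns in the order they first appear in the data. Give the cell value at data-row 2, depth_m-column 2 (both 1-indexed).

107.97

With rows sorted ascending by well, row 2 is well=W15. depth_m columns in first-appearance order: 1250, 1750, 850, 550; column 2 is 1750.
Long rows with well=W15, depth_m=1750: 25.33 + 82.64 = 107.97.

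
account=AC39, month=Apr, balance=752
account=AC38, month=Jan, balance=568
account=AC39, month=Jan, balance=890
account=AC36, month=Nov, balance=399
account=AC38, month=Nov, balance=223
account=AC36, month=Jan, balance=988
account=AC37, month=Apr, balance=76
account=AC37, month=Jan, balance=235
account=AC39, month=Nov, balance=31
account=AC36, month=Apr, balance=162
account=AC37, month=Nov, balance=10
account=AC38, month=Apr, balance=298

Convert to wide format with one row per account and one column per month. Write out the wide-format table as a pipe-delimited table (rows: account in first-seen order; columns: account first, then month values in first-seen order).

Columns: account plus the 3 distinct month values (Apr, Jan, Nov).
For example, row AC39 column Apr takes balance=752 from the long row (AC39, Apr).

| account | Apr | Jan | Nov |
| AC39 | 752 | 890 | 31 |
| AC38 | 298 | 568 | 223 |
| AC36 | 162 | 988 | 399 |
| AC37 | 76 | 235 | 10 |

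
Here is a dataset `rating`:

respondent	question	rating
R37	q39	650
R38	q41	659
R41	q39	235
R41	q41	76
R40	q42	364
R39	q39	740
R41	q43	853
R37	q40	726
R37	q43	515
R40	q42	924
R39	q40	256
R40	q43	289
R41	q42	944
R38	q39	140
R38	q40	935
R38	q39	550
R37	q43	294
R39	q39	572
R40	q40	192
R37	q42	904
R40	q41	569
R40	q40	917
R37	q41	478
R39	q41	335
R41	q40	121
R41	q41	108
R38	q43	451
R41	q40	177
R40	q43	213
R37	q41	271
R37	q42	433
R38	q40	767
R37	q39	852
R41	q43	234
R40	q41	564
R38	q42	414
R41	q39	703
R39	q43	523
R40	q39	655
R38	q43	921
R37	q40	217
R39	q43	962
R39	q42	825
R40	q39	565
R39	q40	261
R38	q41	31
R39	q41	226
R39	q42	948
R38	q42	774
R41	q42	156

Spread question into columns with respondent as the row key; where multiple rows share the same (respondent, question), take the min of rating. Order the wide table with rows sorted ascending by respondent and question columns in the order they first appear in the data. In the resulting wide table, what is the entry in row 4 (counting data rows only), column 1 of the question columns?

With rows sorted ascending by respondent, row 4 is respondent=R40. question columns in first-appearance order: q39, q41, q42, q43, q40; column 1 is q39.
Long rows with respondent=R40, question=q39: min(655, 565) = 565.

565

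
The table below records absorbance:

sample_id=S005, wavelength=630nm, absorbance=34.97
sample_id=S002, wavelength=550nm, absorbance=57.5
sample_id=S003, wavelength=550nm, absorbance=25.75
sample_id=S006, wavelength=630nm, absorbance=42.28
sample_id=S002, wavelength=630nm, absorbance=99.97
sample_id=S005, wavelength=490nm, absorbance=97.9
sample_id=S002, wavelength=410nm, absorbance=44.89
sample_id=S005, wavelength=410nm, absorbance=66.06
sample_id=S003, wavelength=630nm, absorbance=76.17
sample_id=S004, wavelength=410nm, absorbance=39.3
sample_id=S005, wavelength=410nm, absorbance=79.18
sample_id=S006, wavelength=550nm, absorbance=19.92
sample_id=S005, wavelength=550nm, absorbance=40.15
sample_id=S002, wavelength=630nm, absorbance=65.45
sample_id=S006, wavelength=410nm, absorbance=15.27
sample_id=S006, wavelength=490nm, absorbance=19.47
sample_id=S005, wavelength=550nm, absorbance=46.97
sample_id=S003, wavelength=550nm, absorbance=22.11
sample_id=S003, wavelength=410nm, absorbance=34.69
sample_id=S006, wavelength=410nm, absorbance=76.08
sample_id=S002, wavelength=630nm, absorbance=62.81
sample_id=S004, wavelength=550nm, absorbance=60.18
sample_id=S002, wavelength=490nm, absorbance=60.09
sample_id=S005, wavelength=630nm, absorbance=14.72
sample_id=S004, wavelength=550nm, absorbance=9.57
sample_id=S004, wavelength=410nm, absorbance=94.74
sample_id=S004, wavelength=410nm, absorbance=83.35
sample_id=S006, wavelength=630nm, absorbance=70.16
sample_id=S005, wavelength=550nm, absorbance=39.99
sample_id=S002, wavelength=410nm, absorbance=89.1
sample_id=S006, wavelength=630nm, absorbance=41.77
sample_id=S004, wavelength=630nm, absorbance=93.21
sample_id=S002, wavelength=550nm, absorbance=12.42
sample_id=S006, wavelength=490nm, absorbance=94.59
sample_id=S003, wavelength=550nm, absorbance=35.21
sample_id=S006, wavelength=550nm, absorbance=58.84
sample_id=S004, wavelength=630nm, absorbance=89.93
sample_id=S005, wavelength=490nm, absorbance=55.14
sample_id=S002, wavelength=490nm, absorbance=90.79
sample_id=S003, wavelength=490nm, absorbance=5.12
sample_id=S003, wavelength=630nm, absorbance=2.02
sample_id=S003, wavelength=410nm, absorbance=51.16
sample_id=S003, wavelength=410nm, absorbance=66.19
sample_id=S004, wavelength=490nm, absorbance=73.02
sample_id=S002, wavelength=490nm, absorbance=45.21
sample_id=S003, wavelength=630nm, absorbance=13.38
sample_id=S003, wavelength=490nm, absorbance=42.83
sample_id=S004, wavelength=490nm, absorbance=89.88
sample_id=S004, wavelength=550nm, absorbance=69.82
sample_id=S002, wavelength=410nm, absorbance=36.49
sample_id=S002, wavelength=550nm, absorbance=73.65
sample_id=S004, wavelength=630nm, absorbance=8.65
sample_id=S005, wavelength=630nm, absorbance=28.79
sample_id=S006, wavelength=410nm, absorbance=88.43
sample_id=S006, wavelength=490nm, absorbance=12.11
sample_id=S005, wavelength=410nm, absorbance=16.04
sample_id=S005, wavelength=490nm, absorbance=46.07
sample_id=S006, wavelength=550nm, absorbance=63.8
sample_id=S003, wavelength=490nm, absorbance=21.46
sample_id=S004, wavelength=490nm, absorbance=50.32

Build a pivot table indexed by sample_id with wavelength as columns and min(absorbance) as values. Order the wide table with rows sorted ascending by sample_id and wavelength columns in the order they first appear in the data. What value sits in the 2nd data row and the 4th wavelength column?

34.69

With rows sorted ascending by sample_id, row 2 is sample_id=S003. wavelength columns in first-appearance order: 630nm, 550nm, 490nm, 410nm; column 4 is 410nm.
Long rows with sample_id=S003, wavelength=410nm: min(34.69, 51.16, 66.19) = 34.69.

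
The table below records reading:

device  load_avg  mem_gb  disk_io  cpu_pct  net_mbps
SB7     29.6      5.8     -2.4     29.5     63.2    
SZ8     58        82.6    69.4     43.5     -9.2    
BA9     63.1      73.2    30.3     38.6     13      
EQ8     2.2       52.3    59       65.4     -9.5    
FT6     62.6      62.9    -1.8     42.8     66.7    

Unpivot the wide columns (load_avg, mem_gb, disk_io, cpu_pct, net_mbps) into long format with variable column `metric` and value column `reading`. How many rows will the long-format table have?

5 device values × 5 melted columns = 25 rows.

25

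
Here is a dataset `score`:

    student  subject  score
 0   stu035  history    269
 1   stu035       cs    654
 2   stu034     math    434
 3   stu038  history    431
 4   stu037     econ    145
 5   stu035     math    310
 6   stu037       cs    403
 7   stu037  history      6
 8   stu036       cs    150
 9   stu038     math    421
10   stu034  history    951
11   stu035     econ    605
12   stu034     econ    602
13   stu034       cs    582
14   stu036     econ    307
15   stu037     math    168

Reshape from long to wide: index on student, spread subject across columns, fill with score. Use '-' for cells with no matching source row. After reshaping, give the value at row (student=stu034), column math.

The long row with student=stu034, subject=math has score=434.

434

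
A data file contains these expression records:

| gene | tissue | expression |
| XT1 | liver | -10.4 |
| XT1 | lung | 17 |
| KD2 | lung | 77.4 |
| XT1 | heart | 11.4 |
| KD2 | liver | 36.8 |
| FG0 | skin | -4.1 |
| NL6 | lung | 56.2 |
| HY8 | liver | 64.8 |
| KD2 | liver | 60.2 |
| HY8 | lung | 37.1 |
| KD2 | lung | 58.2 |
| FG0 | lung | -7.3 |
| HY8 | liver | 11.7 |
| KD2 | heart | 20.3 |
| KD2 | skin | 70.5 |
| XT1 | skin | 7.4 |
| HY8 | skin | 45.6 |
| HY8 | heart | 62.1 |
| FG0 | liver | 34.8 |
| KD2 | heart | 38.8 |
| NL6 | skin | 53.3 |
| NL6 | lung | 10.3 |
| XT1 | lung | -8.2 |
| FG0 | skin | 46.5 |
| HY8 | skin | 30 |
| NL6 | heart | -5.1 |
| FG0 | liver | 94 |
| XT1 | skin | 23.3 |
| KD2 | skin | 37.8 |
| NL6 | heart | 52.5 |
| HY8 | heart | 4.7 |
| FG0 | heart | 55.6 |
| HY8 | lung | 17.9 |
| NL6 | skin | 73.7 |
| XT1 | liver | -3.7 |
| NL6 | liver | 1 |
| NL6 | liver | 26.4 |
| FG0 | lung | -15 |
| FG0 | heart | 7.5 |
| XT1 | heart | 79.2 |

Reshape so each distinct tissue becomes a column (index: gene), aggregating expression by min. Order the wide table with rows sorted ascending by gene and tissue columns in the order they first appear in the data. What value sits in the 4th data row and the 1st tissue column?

1

With rows sorted ascending by gene, row 4 is gene=NL6. tissue columns in first-appearance order: liver, lung, heart, skin; column 1 is liver.
Long rows with gene=NL6, tissue=liver: min(1, 26.4) = 1.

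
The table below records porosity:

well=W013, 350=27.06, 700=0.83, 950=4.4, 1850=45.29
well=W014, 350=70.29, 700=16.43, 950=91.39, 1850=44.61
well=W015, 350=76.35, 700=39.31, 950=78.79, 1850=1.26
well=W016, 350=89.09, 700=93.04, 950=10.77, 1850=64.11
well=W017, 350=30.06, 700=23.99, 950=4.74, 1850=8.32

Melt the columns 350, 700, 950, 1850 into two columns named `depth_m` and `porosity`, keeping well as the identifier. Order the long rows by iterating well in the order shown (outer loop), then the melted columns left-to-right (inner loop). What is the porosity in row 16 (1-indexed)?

64.11

20 rows total (5 × 4). Row 16: index ⌊(16-1)/4⌋ = 3 into well → W016; (16-1) mod 4 = 3 into the melted columns → 1850.
So row 16 is (W016, 1850, 64.11); porosity = 64.11.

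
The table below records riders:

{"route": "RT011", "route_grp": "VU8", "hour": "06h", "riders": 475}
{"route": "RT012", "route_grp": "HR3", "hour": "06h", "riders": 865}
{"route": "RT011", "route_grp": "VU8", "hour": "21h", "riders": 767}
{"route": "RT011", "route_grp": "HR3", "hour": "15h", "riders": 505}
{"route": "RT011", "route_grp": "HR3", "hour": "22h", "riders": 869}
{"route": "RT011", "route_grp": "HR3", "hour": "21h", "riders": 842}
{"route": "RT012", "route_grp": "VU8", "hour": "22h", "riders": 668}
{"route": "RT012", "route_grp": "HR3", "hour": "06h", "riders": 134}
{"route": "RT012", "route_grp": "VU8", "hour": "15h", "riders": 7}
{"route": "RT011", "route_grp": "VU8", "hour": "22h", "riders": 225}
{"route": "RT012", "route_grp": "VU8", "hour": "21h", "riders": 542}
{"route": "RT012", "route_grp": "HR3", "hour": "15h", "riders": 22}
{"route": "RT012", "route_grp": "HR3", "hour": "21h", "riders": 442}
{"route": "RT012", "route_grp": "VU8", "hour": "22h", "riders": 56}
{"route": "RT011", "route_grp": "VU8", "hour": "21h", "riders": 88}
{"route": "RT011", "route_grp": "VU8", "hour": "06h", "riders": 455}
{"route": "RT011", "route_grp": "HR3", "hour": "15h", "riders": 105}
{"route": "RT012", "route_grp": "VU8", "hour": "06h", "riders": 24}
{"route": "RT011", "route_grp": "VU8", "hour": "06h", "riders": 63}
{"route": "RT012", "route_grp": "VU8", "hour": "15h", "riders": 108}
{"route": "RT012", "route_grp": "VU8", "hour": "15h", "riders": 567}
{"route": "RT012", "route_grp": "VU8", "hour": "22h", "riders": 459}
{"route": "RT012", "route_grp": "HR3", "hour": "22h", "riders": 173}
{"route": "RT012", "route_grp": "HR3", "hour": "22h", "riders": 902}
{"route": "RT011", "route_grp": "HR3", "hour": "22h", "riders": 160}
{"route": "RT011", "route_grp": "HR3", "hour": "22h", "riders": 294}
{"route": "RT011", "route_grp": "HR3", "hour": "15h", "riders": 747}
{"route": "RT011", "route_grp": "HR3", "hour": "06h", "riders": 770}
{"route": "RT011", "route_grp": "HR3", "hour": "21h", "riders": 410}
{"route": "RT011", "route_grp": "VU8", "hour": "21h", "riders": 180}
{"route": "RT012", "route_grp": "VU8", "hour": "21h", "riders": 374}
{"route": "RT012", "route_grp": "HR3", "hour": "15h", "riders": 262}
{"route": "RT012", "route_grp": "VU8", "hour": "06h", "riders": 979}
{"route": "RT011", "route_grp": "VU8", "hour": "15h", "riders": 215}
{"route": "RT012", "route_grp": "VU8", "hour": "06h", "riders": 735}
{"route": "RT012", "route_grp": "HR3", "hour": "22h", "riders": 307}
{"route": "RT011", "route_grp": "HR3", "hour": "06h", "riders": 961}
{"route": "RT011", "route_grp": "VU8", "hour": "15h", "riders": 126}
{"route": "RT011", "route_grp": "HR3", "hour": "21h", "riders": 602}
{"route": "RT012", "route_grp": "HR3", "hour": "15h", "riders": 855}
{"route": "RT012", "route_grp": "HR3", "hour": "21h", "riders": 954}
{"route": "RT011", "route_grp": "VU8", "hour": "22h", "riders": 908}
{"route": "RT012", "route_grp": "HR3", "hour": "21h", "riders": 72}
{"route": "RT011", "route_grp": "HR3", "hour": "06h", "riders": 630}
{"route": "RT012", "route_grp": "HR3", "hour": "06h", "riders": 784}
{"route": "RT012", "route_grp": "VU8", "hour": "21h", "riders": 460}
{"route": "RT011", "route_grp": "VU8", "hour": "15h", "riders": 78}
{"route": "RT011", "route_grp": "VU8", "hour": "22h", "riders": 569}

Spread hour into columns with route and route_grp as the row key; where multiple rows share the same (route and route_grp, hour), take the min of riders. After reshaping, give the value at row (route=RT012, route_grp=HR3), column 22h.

Rows with route=RT012, route_grp=HR3 and hour=22h: riders values are 173, 902, 307.
min(173, 902, 307) = 173.

173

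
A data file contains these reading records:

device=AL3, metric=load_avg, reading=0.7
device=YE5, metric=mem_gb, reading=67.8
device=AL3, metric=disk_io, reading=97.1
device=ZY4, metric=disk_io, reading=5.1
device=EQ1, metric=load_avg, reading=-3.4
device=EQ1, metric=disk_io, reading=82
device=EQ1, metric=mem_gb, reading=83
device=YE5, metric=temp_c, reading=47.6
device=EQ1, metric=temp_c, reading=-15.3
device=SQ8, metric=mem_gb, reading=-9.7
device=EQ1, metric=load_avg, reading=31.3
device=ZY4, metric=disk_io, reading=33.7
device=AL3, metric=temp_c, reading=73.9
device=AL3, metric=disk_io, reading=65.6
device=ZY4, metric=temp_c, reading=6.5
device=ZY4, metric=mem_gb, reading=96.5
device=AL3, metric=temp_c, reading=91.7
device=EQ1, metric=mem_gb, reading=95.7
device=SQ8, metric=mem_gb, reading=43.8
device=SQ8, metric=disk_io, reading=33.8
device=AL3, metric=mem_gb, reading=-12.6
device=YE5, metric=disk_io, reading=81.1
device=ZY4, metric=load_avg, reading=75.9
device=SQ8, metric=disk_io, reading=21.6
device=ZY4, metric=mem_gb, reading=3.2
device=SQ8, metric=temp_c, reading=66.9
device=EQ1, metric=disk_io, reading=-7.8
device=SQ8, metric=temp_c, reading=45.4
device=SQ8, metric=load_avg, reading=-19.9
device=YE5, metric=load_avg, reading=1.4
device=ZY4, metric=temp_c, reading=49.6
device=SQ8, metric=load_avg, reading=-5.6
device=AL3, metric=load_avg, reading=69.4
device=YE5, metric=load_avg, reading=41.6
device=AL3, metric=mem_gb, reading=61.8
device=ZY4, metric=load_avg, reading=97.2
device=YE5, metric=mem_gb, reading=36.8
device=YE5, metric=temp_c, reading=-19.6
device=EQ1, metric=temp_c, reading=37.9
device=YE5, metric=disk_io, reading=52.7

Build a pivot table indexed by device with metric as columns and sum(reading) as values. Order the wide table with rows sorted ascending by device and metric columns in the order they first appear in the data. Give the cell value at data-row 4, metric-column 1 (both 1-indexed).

43

With rows sorted ascending by device, row 4 is device=YE5. metric columns in first-appearance order: load_avg, mem_gb, disk_io, temp_c; column 1 is load_avg.
Long rows with device=YE5, metric=load_avg: 1.4 + 41.6 = 43.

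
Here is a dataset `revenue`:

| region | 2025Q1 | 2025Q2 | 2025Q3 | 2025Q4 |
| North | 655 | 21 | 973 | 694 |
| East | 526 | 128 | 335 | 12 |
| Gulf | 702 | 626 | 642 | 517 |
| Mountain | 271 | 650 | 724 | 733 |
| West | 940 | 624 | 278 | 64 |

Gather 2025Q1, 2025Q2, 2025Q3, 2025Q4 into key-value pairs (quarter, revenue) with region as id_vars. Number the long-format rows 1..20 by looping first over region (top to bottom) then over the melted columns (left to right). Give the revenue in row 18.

624

20 rows total (5 × 4). Row 18: index ⌊(18-1)/4⌋ = 4 into region → West; (18-1) mod 4 = 1 into the melted columns → 2025Q2.
So row 18 is (West, 2025Q2, 624); revenue = 624.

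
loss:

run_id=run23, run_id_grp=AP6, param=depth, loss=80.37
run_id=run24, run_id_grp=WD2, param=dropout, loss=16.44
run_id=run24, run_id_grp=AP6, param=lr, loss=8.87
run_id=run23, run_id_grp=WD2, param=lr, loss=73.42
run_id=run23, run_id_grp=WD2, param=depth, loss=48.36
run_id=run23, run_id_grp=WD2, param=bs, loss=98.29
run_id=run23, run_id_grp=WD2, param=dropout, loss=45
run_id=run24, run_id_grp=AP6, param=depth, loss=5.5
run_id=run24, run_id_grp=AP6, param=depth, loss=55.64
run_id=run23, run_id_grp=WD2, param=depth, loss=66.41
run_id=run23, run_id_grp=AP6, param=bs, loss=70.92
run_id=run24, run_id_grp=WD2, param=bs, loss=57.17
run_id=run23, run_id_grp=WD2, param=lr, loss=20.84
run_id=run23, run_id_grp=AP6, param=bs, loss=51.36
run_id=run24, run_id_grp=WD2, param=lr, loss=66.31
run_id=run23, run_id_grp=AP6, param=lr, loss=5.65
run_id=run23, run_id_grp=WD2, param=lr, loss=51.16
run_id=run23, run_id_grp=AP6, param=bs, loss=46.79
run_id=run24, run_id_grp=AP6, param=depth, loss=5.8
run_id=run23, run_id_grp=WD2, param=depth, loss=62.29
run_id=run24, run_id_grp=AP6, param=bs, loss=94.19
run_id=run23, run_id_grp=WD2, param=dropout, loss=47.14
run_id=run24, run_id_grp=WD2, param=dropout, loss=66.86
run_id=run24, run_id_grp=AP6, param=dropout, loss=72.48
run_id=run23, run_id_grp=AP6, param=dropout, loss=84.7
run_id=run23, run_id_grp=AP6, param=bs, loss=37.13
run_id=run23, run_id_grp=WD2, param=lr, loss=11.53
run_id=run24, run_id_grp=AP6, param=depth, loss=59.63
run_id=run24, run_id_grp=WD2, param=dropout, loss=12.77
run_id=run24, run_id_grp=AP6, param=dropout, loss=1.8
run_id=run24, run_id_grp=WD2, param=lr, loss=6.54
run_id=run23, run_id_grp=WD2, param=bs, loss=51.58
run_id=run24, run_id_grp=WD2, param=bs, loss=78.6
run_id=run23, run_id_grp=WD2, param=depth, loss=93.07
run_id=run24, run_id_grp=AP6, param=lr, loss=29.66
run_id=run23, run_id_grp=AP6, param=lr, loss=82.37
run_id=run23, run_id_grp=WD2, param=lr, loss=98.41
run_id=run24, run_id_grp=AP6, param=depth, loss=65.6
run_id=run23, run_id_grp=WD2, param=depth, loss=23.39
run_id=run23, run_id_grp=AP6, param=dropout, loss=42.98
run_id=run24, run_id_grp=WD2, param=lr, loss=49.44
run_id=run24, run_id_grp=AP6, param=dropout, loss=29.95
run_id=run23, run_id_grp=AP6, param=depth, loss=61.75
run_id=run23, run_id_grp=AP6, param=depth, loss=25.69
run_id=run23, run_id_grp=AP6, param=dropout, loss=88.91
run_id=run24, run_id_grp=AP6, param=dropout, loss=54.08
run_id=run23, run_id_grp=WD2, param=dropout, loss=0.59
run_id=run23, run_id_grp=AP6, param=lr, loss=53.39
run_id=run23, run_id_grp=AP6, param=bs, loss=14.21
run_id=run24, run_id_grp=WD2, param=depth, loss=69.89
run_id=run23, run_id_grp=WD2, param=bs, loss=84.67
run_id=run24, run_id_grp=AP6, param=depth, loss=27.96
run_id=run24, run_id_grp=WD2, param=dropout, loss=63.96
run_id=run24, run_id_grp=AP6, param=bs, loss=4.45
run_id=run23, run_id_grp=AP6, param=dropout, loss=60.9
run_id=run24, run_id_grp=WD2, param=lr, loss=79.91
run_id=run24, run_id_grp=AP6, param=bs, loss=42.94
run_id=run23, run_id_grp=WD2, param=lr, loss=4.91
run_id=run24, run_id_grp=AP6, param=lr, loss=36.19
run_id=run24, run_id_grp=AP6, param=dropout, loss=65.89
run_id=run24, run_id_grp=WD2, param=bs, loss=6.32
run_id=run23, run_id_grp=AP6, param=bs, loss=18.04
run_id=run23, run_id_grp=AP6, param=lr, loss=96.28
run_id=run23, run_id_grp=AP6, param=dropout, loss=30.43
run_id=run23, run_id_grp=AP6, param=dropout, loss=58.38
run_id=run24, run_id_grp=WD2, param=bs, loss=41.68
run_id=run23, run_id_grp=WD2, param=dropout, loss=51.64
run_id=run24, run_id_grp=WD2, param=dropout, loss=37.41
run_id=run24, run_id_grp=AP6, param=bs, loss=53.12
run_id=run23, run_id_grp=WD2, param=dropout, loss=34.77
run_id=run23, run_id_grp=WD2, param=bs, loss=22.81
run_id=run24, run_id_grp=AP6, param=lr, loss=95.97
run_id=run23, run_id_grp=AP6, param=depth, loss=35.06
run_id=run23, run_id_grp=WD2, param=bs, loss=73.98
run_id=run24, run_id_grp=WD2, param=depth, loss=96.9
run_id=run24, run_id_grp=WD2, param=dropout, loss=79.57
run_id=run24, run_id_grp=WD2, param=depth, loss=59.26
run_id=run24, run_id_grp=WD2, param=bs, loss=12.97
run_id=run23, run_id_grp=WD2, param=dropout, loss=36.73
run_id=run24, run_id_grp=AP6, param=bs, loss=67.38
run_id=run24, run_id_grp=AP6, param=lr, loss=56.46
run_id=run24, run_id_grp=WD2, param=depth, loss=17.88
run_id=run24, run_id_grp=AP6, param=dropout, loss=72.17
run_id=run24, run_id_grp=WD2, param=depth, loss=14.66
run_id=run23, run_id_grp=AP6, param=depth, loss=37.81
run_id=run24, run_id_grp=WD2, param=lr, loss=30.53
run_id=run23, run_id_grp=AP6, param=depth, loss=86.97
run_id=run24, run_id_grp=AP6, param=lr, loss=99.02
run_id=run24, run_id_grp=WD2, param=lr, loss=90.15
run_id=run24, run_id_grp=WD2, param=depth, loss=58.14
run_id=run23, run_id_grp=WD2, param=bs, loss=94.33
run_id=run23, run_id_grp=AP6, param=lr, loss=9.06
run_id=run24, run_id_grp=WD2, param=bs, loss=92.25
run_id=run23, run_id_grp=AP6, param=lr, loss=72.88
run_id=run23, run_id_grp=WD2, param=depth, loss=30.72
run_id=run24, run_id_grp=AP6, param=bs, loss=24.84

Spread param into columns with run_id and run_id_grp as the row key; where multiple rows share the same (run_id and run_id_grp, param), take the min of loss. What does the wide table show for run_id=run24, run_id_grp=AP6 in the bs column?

Rows with run_id=run24, run_id_grp=AP6 and param=bs: loss values are 94.19, 4.45, 42.94, 53.12, 67.38, 24.84.
min(94.19, 4.45, 42.94, 53.12, 67.38, 24.84) = 4.45.

4.45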